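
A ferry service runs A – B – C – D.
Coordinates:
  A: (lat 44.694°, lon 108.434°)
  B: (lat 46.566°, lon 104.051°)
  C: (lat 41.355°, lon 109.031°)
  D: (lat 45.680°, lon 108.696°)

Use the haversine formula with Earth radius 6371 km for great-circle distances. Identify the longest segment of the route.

B–C

Leg distances:
A→B: 399.3 km
B→C: 703.0 km
C→D: 481.7 km
The longest leg is B–C at 703.0 km.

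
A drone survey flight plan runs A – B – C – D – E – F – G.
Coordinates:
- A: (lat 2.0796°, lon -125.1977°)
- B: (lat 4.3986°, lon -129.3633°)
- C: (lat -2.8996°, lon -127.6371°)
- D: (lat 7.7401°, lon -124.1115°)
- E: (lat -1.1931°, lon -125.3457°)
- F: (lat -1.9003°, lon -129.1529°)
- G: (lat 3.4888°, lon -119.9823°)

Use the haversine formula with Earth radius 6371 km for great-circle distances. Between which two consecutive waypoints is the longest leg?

C–D

Leg distances:
A→B: 529.5 km
B→C: 833.9 km
C→D: 1246.1 km
D→E: 1002.7 km
E→F: 430.4 km
F→G: 1182.4 km
The longest leg is C–D at 1246.1 km.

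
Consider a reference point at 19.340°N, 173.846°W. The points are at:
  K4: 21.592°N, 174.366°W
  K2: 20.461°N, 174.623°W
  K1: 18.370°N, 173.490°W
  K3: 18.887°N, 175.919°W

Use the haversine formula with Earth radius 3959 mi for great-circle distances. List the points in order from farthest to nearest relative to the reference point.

Distances from the reference point:
K4 21.592°N, 174.366°W: 159.2 mi
K3 18.887°N, 175.919°W: 138.9 mi
K2 20.461°N, 174.623°W: 92.5 mi
K1 18.370°N, 173.490°W: 71.0 mi

K4, K3, K2, K1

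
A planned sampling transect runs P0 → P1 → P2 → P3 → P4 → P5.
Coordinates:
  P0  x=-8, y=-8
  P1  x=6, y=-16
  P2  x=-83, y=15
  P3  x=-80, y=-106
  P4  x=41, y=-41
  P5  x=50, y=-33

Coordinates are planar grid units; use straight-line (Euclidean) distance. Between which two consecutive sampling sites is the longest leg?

Leg distances:
P0→P1: 16.1
P1→P2: 94.2
P2→P3: 121.0
P3→P4: 137.4
P4→P5: 12.0
The longest leg is P3–P4 at 137.4.

P3–P4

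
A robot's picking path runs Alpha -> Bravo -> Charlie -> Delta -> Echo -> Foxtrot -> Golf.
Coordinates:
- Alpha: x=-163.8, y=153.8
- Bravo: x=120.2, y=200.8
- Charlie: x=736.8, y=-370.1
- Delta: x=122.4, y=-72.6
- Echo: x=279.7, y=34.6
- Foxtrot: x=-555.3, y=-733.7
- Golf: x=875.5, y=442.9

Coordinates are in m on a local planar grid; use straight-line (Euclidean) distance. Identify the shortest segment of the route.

Delta–Echo

Leg distances:
Alpha→Bravo: 287.9 m
Bravo→Charlie: 840.3 m
Charlie→Delta: 682.6 m
Delta→Echo: 190.4 m
Echo→Foxtrot: 1134.7 m
Foxtrot→Golf: 1852.5 m
The shortest leg is Delta–Echo at 190.4 m.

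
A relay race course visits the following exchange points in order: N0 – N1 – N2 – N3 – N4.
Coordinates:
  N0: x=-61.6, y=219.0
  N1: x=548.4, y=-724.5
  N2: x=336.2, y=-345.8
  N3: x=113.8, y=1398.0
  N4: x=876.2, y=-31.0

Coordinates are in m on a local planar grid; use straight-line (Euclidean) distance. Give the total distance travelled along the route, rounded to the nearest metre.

Leg distances:
N0→N1: 1123.5 m  (cumulative 1123.5 m)
N1→N2: 434.1 m  (cumulative 1557.6 m)
N2→N3: 1757.9 m  (cumulative 3315.5 m)
N3→N4: 1619.7 m  (cumulative 4935.2 m)
Total route length ≈ 4935 m.

4935 m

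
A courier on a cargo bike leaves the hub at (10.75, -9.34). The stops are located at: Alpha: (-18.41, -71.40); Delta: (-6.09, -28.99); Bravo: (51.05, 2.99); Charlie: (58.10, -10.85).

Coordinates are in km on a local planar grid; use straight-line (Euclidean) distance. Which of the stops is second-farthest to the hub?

Charlie

Distances from the hub ((10.75, -9.34)):
Alpha: 68.6 km
Charlie: 47.4 km
Bravo: 42.1 km
Delta: 25.9 km
The second-farthest is Charlie at 47.4 km.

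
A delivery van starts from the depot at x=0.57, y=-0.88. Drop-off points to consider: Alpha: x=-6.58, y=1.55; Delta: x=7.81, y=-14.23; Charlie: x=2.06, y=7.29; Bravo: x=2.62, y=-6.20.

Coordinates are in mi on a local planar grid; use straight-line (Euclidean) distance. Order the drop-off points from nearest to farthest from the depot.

Bravo, Alpha, Charlie, Delta

Distance from the depot at x=0.57, y=-0.88 to each:
Bravo x=2.62, y=-6.20: 5.7 mi
Alpha x=-6.58, y=1.55: 7.6 mi
Charlie x=2.06, y=7.29: 8.3 mi
Delta x=7.81, y=-14.23: 15.2 mi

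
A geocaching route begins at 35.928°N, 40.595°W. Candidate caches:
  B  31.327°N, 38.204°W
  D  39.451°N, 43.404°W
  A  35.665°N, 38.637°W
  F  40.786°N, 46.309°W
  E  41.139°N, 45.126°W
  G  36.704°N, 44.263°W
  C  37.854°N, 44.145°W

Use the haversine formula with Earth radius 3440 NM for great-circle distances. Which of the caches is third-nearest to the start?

C

Distances from the start (35.928°N, 40.595°W):
A: 96.6 NM
G: 183.4 NM
C: 206.0 NM
D: 250.1 NM
B: 301.0 NM
E: 378.2 NM
F: 396.6 NM
The third-nearest is C at 206.0 NM.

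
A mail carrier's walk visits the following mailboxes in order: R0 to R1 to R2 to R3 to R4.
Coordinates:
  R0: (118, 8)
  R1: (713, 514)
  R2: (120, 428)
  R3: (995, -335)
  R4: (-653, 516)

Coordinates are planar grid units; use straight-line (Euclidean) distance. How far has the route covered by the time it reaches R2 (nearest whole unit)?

Leg distances:
R0→R1: 781.1  (cumulative 781.1)
R1→R2: 599.2  (cumulative 1380.3)
Cumulative distance at R2 ≈ 1380.

1380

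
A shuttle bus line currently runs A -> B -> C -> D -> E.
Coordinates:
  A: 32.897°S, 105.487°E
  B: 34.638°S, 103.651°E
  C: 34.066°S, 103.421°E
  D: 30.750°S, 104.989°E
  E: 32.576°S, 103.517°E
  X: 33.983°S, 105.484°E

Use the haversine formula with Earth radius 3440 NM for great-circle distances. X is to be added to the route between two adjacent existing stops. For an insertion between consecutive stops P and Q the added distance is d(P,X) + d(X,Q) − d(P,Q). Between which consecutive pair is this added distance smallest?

Added distance for inserting X between each consecutive pair:
A–B: 25.2 NM
B–C: 165.6 NM
C–D: 84.1 NM
D–E: 192.7 NM
Smallest added distance is 25.2 NM, inserting between A and B.

between A and B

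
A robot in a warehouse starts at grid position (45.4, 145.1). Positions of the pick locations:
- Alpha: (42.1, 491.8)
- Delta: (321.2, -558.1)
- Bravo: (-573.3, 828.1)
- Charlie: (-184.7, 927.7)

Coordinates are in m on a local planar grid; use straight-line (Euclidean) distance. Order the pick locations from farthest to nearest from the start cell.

Distances from the start cell:
Bravo (-573.3, 828.1): 921.6 m
Charlie (-184.7, 927.7): 815.7 m
Delta (321.2, -558.1): 755.4 m
Alpha (42.1, 491.8): 346.7 m

Bravo, Charlie, Delta, Alpha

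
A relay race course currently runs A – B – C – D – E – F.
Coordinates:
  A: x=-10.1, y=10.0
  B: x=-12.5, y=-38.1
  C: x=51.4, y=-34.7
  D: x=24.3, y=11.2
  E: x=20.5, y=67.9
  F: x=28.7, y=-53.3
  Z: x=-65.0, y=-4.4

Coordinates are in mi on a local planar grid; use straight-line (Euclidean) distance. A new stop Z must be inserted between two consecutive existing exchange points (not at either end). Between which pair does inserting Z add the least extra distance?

between A and B

Added distance for inserting Z between each consecutive pair:
A–B: 71.0 mi
B–C: 118.7 mi
C–D: 157.6 mi
D–E: 145.8 mi
E–F: 96.2 mi
Smallest added distance is 71.0 mi, inserting between A and B.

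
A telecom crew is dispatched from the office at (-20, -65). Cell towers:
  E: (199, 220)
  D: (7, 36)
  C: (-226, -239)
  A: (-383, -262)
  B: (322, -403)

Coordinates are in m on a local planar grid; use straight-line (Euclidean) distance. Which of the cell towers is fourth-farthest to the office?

C

Distance to each, sorted:
B: 480.8 m
A: 413.0 m
E: 359.4 m
C: 269.7 m
D: 104.5 m
The fourth-farthest is C at 269.7 m.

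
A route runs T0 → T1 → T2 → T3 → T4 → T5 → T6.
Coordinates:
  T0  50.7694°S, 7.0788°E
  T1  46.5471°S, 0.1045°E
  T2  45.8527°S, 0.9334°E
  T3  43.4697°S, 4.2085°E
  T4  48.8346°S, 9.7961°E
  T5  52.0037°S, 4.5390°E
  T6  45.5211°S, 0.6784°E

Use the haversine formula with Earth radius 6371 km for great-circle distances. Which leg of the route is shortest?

Leg distances:
T0→T1: 694.3 km
T1→T2: 100.2 km
T2→T3: 370.5 km
T3→T4: 735.2 km
T4→T5: 512.5 km
T5→T6: 774.1 km
The shortest leg is T1–T2 at 100.2 km.

T1–T2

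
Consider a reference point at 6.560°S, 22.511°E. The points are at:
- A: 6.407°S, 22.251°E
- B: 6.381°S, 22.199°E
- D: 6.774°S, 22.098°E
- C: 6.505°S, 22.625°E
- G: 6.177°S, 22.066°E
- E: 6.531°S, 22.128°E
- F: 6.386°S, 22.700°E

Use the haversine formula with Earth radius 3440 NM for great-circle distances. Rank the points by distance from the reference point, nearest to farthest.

C, F, A, B, E, D, G

Distances from the reference point:
C 6.505°S, 22.625°E: 7.6 NM
F 6.386°S, 22.700°E: 15.4 NM
A 6.407°S, 22.251°E: 18.0 NM
B 6.381°S, 22.199°E: 21.5 NM
E 6.531°S, 22.128°E: 22.9 NM
D 6.774°S, 22.098°E: 27.8 NM
G 6.177°S, 22.066°E: 35.1 NM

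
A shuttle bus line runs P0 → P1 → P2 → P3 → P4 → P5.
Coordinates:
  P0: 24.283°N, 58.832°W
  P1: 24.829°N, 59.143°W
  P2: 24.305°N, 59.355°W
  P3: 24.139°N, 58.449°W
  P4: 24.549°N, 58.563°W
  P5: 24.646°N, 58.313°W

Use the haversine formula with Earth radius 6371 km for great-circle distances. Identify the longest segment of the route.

Leg distances:
P0→P1: 68.4 km
P1→P2: 62.1 km
P2→P3: 93.7 km
P3→P4: 47.0 km
P4→P5: 27.5 km
The longest leg is P2–P3 at 93.7 km.

P2–P3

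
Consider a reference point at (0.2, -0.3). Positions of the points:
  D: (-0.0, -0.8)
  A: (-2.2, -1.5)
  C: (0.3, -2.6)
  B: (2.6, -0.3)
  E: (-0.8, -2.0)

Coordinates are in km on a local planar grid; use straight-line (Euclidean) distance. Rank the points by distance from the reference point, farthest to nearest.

Distance from the reference point at (0.2, -0.3) to each:
A (-2.2, -1.5): 2.7 km
B (2.6, -0.3): 2.4 km
C (0.3, -2.6): 2.3 km
E (-0.8, -2.0): 2.0 km
D (-0.0, -0.8): 0.5 km

A, B, C, E, D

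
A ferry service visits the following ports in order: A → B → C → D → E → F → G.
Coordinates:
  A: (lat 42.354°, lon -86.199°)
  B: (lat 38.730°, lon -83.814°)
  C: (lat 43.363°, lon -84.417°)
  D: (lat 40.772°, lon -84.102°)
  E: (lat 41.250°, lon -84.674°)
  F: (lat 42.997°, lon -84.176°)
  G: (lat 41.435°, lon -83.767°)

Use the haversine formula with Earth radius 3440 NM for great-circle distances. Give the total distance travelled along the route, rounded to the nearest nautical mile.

920 NM

Leg distances:
A→B: 243.2 NM  (cumulative 243.2 NM)
B→C: 279.5 NM  (cumulative 522.7 NM)
C→D: 156.2 NM  (cumulative 678.9 NM)
D→E: 38.7 NM  (cumulative 717.6 NM)
E→F: 107.2 NM  (cumulative 824.8 NM)
F→G: 95.5 NM  (cumulative 920.3 NM)
Total route length ≈ 920 NM.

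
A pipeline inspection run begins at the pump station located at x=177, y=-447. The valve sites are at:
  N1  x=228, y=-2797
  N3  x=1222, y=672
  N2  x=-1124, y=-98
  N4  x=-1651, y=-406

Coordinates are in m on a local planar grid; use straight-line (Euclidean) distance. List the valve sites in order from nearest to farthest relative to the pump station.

N2, N3, N4, N1

Computing each straight-line distance from x=177, y=-447:
N2 x=-1124, y=-98: 1347.0 m
N3 x=1222, y=672: 1531.1 m
N4 x=-1651, y=-406: 1828.5 m
N1 x=228, y=-2797: 2350.6 m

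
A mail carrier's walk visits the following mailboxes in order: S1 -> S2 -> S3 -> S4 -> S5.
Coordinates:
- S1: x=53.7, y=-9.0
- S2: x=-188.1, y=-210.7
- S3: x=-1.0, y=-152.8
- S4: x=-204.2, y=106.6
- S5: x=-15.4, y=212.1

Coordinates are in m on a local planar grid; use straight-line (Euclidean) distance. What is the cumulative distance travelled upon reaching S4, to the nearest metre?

840 m

Leg distances:
S1→S2: 314.9 m  (cumulative 314.9 m)
S2→S3: 195.9 m  (cumulative 510.7 m)
S3→S4: 329.5 m  (cumulative 840.2 m)
Cumulative distance at S4 ≈ 840 m.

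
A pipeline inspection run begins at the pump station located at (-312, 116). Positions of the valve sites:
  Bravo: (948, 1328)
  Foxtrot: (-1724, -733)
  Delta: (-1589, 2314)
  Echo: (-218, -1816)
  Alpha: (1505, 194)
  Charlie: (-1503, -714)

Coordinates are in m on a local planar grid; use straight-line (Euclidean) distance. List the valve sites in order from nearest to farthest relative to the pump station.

Charlie, Foxtrot, Bravo, Alpha, Echo, Delta

Computing each straight-line distance from (-312, 116):
Charlie (-1503, -714): 1451.7 m
Foxtrot (-1724, -733): 1647.6 m
Bravo (948, 1328): 1748.3 m
Alpha (1505, 194): 1818.7 m
Echo (-218, -1816): 1934.3 m
Delta (-1589, 2314): 2542.0 m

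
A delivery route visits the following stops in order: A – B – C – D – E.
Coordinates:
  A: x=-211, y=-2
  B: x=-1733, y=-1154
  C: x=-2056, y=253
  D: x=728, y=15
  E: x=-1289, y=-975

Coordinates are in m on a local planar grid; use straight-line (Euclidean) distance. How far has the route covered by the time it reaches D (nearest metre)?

Leg distances:
A→B: 1908.8 m  (cumulative 1908.8 m)
B→C: 1443.6 m  (cumulative 3352.4 m)
C→D: 2794.2 m  (cumulative 6146.6 m)
Cumulative distance at D ≈ 6147 m.

6147 m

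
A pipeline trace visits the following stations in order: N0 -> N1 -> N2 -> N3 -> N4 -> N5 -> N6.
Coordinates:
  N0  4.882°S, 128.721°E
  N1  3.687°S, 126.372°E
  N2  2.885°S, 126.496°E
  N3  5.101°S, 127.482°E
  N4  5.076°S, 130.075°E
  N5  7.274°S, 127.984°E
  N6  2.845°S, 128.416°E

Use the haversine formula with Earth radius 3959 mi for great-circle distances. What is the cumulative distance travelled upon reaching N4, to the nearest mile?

Leg distances:
N0→N1: 181.7 mi  (cumulative 181.7 mi)
N1→N2: 56.1 mi  (cumulative 237.8 mi)
N2→N3: 167.5 mi  (cumulative 405.3 mi)
N3→N4: 178.5 mi  (cumulative 583.8 mi)
Cumulative distance at N4 ≈ 584 mi.

584 mi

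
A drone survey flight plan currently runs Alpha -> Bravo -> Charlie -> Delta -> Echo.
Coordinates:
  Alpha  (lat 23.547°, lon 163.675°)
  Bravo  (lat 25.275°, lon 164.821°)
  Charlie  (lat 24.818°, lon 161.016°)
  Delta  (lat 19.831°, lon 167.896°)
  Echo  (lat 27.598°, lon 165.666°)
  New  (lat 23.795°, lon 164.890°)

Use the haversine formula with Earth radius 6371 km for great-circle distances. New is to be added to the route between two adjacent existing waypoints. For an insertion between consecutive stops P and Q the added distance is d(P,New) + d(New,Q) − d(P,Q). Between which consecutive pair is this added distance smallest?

between Charlie and Delta

Added distance for inserting New between each consecutive pair:
Alpha–Bravo: 67.0 km
Bravo–Charlie: 186.8 km
Charlie–Delta: 49.0 km
Delta–Echo: 76.0 km
Smallest added distance is 49.0 km, inserting between Charlie and Delta.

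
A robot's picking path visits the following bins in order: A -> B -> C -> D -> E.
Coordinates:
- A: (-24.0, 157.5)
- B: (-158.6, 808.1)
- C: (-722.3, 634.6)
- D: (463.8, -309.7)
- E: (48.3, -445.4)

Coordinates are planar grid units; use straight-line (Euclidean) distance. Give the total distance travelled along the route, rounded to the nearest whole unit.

Leg distances:
A→B: 664.4  (cumulative 664.4)
B→C: 589.8  (cumulative 1254.2)
C→D: 1516.1  (cumulative 2770.3)
D→E: 437.1  (cumulative 3207.4)
Total route length ≈ 3207.

3207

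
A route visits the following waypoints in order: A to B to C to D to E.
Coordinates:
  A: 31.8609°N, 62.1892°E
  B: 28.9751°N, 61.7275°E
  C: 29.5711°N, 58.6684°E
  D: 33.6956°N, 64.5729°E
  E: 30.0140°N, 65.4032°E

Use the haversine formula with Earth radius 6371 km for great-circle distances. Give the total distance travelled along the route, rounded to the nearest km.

1768 km

Leg distances:
A→B: 323.9 km  (cumulative 323.9 km)
B→C: 304.0 km  (cumulative 627.9 km)
C→D: 722.8 km  (cumulative 1350.8 km)
D→E: 416.8 km  (cumulative 1767.6 km)
Total route length ≈ 1768 km.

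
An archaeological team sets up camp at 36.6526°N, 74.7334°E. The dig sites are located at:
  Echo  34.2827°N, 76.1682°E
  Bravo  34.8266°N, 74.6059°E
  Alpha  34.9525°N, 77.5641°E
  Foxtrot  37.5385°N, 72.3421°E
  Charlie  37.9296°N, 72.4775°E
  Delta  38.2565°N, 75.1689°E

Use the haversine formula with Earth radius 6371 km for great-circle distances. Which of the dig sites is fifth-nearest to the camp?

Echo

Distance to each, sorted:
Delta: 182.4 km
Bravo: 203.4 km
Foxtrot: 233.8 km
Charlie: 244.9 km
Echo: 293.8 km
Alpha: 317.6 km
The fifth-nearest is Echo at 293.8 km.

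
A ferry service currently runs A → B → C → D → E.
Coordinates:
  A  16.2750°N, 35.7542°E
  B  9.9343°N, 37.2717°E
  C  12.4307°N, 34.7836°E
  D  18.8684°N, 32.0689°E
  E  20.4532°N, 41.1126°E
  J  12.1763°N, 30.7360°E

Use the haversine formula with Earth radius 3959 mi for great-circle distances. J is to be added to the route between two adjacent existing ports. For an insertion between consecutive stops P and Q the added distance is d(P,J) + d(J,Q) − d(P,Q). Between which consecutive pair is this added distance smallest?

Added distance for inserting J between each consecutive pair:
A–B: 459.1 mi
B–C: 502.1 mi
C–D: 264.6 mi
D–E: 766.5 mi
Smallest added distance is 264.6 mi, inserting between C and D.

between C and D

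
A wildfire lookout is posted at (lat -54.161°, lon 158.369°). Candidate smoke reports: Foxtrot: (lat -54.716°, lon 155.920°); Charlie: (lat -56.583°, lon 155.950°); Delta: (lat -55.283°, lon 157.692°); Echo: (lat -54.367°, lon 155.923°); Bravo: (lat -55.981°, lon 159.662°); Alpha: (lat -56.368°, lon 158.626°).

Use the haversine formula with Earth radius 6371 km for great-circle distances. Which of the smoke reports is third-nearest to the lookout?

Foxtrot

Distance to each, sorted:
Delta: 132.1 km
Echo: 160.5 km
Foxtrot: 170.0 km
Bravo: 218.5 km
Alpha: 245.9 km
Charlie: 309.6 km
The third-nearest is Foxtrot at 170.0 km.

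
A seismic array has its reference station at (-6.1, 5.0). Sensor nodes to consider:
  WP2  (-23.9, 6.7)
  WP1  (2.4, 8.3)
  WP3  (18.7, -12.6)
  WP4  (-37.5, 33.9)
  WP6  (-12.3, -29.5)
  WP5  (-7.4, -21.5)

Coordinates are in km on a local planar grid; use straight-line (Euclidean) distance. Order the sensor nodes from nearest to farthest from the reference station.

Distances from the reference station:
WP1 (2.4, 8.3): 9.1 km
WP2 (-23.9, 6.7): 17.9 km
WP5 (-7.4, -21.5): 26.5 km
WP3 (18.7, -12.6): 30.4 km
WP6 (-12.3, -29.5): 35.1 km
WP4 (-37.5, 33.9): 42.7 km

WP1, WP2, WP5, WP3, WP6, WP4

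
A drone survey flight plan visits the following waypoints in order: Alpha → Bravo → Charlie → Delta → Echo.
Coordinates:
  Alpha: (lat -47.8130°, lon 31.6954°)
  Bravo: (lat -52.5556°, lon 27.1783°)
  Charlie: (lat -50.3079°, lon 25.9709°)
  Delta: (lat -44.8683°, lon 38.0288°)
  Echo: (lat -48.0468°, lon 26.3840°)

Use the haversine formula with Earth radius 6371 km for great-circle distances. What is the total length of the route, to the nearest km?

Leg distances:
Alpha→Bravo: 617.4 km  (cumulative 617.4 km)
Bravo→Charlie: 263.6 km  (cumulative 881.0 km)
Charlie→Delta: 1085.9 km  (cumulative 1966.9 km)
Delta→Echo: 958.3 km  (cumulative 2925.1 km)
Total route length ≈ 2925 km.

2925 km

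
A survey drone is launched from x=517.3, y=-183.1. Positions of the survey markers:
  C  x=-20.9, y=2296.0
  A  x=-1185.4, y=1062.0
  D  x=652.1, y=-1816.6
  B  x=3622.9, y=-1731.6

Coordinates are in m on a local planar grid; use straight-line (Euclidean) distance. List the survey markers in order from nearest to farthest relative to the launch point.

D, A, C, B

Distances from the launch point:
D x=652.1, y=-1816.6: 1639.1 m
A x=-1185.4, y=1062.0: 2109.4 m
C x=-20.9, y=2296.0: 2536.8 m
B x=3622.9, y=-1731.6: 3470.2 m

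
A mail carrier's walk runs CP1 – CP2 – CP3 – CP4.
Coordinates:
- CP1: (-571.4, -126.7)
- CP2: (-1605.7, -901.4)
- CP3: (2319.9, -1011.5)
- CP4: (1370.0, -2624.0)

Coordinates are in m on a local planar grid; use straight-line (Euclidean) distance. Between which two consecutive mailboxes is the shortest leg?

Leg distances:
CP1→CP2: 1292.3 m
CP2→CP3: 3927.1 m
CP3→CP4: 1871.5 m
The shortest leg is CP1–CP2 at 1292.3 m.

CP1–CP2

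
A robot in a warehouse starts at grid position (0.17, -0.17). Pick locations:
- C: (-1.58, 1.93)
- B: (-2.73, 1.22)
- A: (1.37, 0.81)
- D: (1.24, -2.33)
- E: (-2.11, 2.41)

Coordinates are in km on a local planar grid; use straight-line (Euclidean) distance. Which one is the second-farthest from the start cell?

B

Distances from the start cell ((0.17, -0.17)):
E: 3.4 km
B: 3.2 km
C: 2.7 km
D: 2.4 km
A: 1.5 km
The second-farthest is B at 3.2 km.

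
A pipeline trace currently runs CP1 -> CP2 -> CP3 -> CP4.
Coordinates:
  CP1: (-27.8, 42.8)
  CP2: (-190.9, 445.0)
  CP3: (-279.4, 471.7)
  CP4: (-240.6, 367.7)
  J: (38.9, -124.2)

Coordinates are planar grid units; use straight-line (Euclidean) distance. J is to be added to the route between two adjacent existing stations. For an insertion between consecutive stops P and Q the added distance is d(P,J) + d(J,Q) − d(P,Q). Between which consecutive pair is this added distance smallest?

Added distance for inserting J between each consecutive pair:
CP1–CP2: 359.7
CP2–CP3: 1197.0
CP3–CP4: 1130.3
Smallest added distance is 359.7, inserting between CP1 and CP2.

between CP1 and CP2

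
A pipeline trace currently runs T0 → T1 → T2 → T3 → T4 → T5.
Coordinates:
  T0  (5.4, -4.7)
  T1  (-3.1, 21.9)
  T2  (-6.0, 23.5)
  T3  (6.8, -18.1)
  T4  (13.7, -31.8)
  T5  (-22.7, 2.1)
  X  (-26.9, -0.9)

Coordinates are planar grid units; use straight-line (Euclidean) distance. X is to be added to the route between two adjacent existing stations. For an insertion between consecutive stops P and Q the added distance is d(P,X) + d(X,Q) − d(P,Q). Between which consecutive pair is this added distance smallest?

between T4 and T5

Added distance for inserting X between each consecutive pair:
T0–T1: 37.6
T1–T2: 61.8
T2–T3: 26.4
T3–T4: 73.5
T4–T5: 6.4
Smallest added distance is 6.4, inserting between T4 and T5.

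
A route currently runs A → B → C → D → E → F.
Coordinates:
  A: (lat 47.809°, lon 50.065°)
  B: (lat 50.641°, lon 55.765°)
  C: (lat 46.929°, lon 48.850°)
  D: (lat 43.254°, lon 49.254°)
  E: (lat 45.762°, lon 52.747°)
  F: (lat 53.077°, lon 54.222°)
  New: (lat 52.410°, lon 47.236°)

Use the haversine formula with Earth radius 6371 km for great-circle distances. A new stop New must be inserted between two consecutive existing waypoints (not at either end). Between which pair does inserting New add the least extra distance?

Added distance for inserting New between each consecutive pair:
A–B: 651.5 km
B–C: 588.9 km
C–D: 1239.6 km
D–E: 1476.7 km
E–F: 496.1 km
Smallest added distance is 496.1 km, inserting between E and F.

between E and F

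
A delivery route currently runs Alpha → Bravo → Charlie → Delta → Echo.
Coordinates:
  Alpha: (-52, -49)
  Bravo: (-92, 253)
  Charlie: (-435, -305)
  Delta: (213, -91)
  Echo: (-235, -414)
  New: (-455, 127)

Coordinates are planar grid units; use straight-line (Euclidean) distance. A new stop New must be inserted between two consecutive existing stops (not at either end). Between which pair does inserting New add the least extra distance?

Added distance for inserting New between each consecutive pair:
Alpha–Bravo: 519.4
Bravo–Charlie: 161.7
Charlie–Delta: 452.7
Delta–Echo: 734.4
Smallest added distance is 161.7, inserting between Bravo and Charlie.

between Bravo and Charlie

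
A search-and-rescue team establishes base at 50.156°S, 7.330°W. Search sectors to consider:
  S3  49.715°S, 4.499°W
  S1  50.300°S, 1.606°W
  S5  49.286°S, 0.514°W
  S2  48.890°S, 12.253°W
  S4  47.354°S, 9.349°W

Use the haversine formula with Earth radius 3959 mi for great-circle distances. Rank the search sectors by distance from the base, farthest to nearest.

Distance from the base at 50.156°S, 7.330°W to each:
S5 49.286°S, 0.514°W: 310.2 mi
S1 50.300°S, 1.606°W: 253.2 mi
S2 48.890°S, 12.253°W: 237.5 mi
S4 47.354°S, 9.349°W: 214.3 mi
S3 49.715°S, 4.499°W: 129.5 mi

S5, S1, S2, S4, S3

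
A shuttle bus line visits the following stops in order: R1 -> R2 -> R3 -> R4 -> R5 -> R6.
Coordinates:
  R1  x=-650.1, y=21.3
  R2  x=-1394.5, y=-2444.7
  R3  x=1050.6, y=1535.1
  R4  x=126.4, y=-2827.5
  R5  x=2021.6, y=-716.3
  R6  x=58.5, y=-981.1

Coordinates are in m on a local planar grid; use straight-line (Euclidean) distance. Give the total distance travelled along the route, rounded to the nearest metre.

16524 m

Leg distances:
R1→R2: 2575.9 m  (cumulative 2575.9 m)
R2→R3: 4670.9 m  (cumulative 7246.8 m)
R3→R4: 4459.4 m  (cumulative 11706.2 m)
R4→R5: 2837.1 m  (cumulative 14543.3 m)
R5→R6: 1980.9 m  (cumulative 16524.2 m)
Total route length ≈ 16524 m.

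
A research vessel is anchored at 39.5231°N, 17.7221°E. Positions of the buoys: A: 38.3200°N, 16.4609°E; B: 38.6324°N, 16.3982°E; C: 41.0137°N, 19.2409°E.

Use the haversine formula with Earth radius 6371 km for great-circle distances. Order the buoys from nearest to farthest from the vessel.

B, A, C

Distance from the vessel at 39.5231°N, 17.7221°E to each:
B 38.6324°N, 16.3982°E: 151.2 km
A 38.3200°N, 16.4609°E: 172.6 km
C 41.0137°N, 19.2409°E: 209.9 km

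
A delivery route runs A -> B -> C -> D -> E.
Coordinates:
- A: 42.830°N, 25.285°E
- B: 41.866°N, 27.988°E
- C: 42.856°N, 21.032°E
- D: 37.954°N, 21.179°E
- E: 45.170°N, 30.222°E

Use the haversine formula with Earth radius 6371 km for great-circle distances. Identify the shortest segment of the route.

A–B

Leg distances:
A→B: 246.6 km
B→C: 581.9 km
C→D: 545.2 km
D→E: 1098.6 km
The shortest leg is A–B at 246.6 km.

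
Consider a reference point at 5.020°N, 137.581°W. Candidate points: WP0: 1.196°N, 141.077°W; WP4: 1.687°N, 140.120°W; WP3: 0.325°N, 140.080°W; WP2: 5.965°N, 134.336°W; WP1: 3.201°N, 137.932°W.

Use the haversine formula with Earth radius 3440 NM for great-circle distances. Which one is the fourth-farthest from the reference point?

WP2

Distance to each, sorted:
WP3: 319.2 NM
WP0: 310.8 NM
WP4: 251.4 NM
WP2: 202.1 NM
WP1: 111.2 NM
The fourth-farthest is WP2 at 202.1 NM.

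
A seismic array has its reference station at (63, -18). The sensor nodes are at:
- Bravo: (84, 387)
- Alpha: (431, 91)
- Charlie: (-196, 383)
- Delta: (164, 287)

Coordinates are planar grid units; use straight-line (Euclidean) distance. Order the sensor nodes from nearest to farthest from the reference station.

Distance from the reference station at (63, -18) to each:
Delta (164, 287): 321.3
Alpha (431, 91): 383.8
Bravo (84, 387): 405.5
Charlie (-196, 383): 477.4

Delta, Alpha, Bravo, Charlie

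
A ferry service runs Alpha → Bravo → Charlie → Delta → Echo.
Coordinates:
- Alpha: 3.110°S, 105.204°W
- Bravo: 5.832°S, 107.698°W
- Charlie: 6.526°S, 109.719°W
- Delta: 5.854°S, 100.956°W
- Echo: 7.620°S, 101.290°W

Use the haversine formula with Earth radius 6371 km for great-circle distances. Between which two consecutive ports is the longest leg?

Leg distances:
Alpha→Bravo: 409.9 km
Bravo→Charlie: 236.4 km
Charlie→Delta: 971.6 km
Delta→Echo: 199.8 km
The longest leg is Charlie–Delta at 971.6 km.

Charlie–Delta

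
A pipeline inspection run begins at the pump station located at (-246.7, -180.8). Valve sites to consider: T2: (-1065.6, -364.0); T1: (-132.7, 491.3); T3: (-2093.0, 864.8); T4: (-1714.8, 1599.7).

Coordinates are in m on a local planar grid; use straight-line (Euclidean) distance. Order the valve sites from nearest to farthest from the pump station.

Distances from the pump station:
T1 (-132.7, 491.3): 681.7 m
T2 (-1065.6, -364.0): 839.1 m
T3 (-2093.0, 864.8): 2121.8 m
T4 (-1714.8, 1599.7): 2307.7 m

T1, T2, T3, T4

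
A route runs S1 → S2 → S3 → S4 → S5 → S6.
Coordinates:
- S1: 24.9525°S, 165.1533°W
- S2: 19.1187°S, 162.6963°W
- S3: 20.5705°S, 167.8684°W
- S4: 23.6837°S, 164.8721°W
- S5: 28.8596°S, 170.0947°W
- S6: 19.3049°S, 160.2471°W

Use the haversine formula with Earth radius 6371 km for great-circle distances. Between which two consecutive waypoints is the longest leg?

Leg distances:
S1→S2: 696.3 km
S2→S3: 564.5 km
S3→S4: 463.7 km
S4→S5: 775.9 km
S5→S6: 1457.4 km
The longest leg is S5–S6 at 1457.4 km.

S5–S6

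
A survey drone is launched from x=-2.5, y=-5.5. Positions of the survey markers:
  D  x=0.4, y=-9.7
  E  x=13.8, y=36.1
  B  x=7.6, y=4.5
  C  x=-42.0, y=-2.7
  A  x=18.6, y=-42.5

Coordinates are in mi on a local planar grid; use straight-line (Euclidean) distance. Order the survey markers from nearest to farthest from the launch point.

D, B, C, A, E

Distance from the launch point at x=-2.5, y=-5.5 to each:
D x=0.4, y=-9.7: 5.1 mi
B x=7.6, y=4.5: 14.2 mi
C x=-42.0, y=-2.7: 39.6 mi
A x=18.6, y=-42.5: 42.6 mi
E x=13.8, y=36.1: 44.7 mi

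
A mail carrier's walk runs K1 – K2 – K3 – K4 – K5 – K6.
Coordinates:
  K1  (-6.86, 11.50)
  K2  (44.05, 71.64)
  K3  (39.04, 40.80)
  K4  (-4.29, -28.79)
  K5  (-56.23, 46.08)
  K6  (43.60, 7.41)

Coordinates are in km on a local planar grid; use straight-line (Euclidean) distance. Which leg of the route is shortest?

Leg distances:
K1→K2: 78.8 km
K2→K3: 31.2 km
K3→K4: 82.0 km
K4→K5: 91.1 km
K5→K6: 107.1 km
The shortest leg is K2–K3 at 31.2 km.

K2–K3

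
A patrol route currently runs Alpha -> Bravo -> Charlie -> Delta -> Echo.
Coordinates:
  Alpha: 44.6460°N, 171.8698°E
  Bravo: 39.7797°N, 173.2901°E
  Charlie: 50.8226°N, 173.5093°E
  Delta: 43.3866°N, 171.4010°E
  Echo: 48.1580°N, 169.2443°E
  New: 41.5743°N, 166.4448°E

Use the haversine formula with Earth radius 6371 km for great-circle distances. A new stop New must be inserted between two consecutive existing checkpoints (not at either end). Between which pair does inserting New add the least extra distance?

between Bravo and Charlie

Added distance for inserting New between each consecutive pair:
Alpha–Bravo: 614.1 km
Bravo–Charlie: 544.5 km
Charlie–Delta: 773.5 km
Delta–Echo: 661.8 km
Smallest added distance is 544.5 km, inserting between Bravo and Charlie.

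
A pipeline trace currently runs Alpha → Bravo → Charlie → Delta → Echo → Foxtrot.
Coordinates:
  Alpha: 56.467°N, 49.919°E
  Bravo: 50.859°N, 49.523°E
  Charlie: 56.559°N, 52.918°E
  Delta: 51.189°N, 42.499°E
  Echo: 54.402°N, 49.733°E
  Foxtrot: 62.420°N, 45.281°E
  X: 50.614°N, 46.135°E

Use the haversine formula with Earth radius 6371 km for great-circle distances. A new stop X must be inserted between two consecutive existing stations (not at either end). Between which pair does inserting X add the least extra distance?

between Delta and Echo

Added distance for inserting X between each consecutive pair:
Alpha–Bravo: 312.8 km
Bravo–Charlie: 365.7 km
Charlie–Delta: 154.9 km
Delta–Echo: 146.2 km
Echo–Foxtrot: 872.2 km
Smallest added distance is 146.2 km, inserting between Delta and Echo.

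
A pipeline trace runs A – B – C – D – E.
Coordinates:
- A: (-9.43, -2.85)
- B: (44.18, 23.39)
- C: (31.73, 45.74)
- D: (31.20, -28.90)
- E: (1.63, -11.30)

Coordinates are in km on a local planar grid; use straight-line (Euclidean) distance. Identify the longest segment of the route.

Leg distances:
A→B: 59.7 km
B→C: 25.6 km
C→D: 74.6 km
D→E: 34.4 km
The longest leg is C–D at 74.6 km.

C–D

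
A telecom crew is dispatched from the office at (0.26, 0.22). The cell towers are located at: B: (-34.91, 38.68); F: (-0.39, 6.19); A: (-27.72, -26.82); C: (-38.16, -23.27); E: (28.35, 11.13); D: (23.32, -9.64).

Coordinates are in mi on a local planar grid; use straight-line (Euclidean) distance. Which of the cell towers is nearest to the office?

Distance to each, sorted:
F: 6.0 mi
D: 25.1 mi
E: 30.1 mi
A: 38.9 mi
C: 45.0 mi
B: 52.1 mi
The nearest is F at 6.0 mi.

F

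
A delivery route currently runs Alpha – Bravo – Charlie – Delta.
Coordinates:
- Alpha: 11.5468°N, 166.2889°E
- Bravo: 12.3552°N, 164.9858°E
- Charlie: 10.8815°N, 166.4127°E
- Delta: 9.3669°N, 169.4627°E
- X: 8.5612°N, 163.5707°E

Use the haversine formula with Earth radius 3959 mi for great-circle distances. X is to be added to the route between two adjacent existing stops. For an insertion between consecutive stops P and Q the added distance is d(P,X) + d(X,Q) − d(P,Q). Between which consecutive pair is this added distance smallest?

Added distance for inserting X between each consecutive pair:
Alpha–Bravo: 452.0 mi
Bravo–Charlie: 390.2 mi
Charlie–Delta: 424.9 mi
Smallest added distance is 390.2 mi, inserting between Bravo and Charlie.

between Bravo and Charlie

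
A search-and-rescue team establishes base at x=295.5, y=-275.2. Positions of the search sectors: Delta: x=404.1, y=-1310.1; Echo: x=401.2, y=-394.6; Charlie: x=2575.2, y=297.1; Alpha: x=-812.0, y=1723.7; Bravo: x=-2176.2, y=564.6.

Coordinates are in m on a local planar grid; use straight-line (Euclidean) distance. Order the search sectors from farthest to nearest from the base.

Bravo, Charlie, Alpha, Delta, Echo

Distances from the base:
Bravo x=-2176.2, y=564.6: 2610.5 m
Charlie x=2575.2, y=297.1: 2350.4 m
Alpha x=-812.0, y=1723.7: 2285.2 m
Delta x=404.1, y=-1310.1: 1040.6 m
Echo x=401.2, y=-394.6: 159.5 m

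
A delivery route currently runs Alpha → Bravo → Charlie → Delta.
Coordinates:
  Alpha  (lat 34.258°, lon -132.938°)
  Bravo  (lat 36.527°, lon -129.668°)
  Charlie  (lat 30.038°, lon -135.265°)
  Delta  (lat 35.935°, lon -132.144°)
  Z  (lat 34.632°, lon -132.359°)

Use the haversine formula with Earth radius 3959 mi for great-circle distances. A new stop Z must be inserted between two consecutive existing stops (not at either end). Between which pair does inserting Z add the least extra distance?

between Alpha and Bravo

Added distance for inserting Z between each consecutive pair:
Alpha–Bravo: 0.1 mi
Bravo–Charlie: 7.4 mi
Charlie–Delta: 5.0 mi
Smallest added distance is 0.1 mi, inserting between Alpha and Bravo.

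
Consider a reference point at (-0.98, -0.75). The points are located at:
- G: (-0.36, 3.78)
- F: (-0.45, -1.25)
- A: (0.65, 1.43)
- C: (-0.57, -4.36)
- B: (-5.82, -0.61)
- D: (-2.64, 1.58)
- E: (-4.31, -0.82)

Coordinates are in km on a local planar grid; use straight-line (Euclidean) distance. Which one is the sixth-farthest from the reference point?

A

Distances from the reference point ((-0.98, -0.75)):
B: 4.8 km
G: 4.6 km
C: 3.6 km
E: 3.3 km
D: 2.9 km
A: 2.7 km
F: 0.7 km
The sixth-farthest is A at 2.7 km.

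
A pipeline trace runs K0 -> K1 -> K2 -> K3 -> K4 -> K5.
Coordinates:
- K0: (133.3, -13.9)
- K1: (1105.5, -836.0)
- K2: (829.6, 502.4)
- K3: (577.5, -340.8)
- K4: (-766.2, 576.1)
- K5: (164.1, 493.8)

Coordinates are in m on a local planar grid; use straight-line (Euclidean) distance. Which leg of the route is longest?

Leg distances:
K0→K1: 1273.2 m
K1→K2: 1366.5 m
K2→K3: 880.1 m
K3→K4: 1626.7 m
K4→K5: 933.9 m
The longest leg is K3–K4 at 1626.7 m.

K3–K4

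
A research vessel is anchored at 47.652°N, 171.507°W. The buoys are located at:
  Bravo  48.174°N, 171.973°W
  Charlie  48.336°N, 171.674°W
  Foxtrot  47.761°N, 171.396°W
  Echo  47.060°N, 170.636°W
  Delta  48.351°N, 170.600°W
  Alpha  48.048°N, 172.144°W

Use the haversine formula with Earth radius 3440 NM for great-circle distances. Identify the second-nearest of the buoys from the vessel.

Distances from the vessel (47.652°N, 171.507°W):
Foxtrot: 7.9 NM
Alpha: 35.0 NM
Bravo: 36.5 NM
Charlie: 41.6 NM
Echo: 50.2 NM
Delta: 55.6 NM
The second-nearest is Alpha at 35.0 NM.

Alpha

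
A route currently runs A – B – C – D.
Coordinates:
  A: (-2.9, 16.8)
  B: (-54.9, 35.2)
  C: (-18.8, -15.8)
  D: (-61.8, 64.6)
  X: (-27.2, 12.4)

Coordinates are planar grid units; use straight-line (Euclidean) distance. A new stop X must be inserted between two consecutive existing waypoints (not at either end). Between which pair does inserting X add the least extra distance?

between C and D

Added distance for inserting X between each consecutive pair:
A–B: 5.4
B–C: 2.8
C–D: 0.9
Smallest added distance is 0.9, inserting between C and D.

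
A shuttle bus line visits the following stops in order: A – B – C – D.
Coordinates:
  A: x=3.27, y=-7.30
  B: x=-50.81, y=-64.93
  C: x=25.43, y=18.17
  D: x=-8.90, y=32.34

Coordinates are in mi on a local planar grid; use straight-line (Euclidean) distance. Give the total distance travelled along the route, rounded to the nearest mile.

Leg distances:
A→B: 79.0 mi  (cumulative 79.0 mi)
B→C: 112.8 mi  (cumulative 191.8 mi)
C→D: 37.1 mi  (cumulative 228.9 mi)
Total route length ≈ 229 mi.

229 mi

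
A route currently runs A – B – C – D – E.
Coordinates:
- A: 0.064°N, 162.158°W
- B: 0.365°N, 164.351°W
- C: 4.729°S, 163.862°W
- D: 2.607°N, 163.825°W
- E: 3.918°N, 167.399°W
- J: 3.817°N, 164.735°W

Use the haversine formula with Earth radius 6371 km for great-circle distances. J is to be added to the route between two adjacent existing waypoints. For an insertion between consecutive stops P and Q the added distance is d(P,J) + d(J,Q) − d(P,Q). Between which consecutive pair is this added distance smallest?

between D and E

Added distance for inserting J between each consecutive pair:
A–B: 646.2 km
B–C: 772.4 km
C–D: 307.7 km
D–E: 41.3 km
Smallest added distance is 41.3 km, inserting between D and E.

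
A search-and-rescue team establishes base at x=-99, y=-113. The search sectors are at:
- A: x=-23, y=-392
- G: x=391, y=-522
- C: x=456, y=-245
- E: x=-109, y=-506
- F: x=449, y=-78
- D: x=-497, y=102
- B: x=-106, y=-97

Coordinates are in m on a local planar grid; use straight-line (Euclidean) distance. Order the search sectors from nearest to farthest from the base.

B, A, E, D, F, C, G

Computing each straight-line distance from x=-99, y=-113:
B x=-106, y=-97: 17.5 m
A x=-23, y=-392: 289.2 m
E x=-109, y=-506: 393.1 m
D x=-497, y=102: 452.4 m
F x=449, y=-78: 549.1 m
C x=456, y=-245: 570.5 m
G x=391, y=-522: 638.3 m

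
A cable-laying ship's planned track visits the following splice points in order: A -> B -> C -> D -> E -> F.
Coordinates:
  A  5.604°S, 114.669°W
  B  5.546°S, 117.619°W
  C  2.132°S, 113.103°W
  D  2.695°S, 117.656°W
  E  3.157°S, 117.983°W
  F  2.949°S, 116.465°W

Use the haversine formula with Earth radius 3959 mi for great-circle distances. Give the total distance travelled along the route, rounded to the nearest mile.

1055 mi

Leg distances:
A→B: 202.9 mi  (cumulative 202.9 mi)
B→C: 390.6 mi  (cumulative 593.5 mi)
C→D: 316.7 mi  (cumulative 910.2 mi)
D→E: 39.1 mi  (cumulative 949.3 mi)
E→F: 105.7 mi  (cumulative 1055.0 mi)
Total route length ≈ 1055 mi.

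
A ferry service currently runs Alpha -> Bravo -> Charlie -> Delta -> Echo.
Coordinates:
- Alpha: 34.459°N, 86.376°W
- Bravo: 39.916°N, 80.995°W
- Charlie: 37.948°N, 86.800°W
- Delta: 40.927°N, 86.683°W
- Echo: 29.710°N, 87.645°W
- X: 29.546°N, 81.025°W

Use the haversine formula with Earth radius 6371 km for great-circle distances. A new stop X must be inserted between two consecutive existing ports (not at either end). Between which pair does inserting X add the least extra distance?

between Delta and Echo

Added distance for inserting X between each consecutive pair:
Alpha–Bravo: 1125.2 km
Bravo–Charlie: 1681.0 km
Charlie–Delta: 2109.1 km
Delta–Echo: 754.8 km
Smallest added distance is 754.8 km, inserting between Delta and Echo.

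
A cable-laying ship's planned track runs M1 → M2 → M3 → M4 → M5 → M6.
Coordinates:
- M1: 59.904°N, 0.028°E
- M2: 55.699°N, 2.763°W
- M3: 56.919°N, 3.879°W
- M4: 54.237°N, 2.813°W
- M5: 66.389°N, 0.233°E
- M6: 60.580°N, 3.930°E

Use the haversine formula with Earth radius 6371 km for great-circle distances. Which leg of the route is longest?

M4–M5

Leg distances:
M1→M2: 495.8 km
M2→M3: 152.1 km
M3→M4: 305.6 km
M4→M5: 1361.2 km
M5→M6: 671.2 km
The longest leg is M4–M5 at 1361.2 km.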